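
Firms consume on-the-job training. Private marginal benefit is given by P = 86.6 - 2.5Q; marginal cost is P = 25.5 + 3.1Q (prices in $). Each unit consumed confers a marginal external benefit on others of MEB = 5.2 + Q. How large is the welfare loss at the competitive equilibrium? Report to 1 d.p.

DWL = $28.2

Market equilibrium (private): 25.5 + 3.1Q = 86.6 - 2.5Q → Q_m = 10.9107.
Social marginal benefit = demand + MEB = 91.8 - 1.5Q.
Set SMB = MC: 91.8 - 1.5Q = 25.5 + 3.1Q → Q* = 14.4130.
Between Q* and Q_m the wedge SMB − MC runs linearly from 0 to MEB(Q_m), so the loss is a triangle.
DWL = ½ × 3.5023 × 16.1107 = 28.2123.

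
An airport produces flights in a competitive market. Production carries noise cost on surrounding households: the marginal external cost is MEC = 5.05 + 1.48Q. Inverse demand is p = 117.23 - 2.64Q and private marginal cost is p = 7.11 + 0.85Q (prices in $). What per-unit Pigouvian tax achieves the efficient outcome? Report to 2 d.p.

Social marginal cost = private MC + MEC = 12.16 + 2.33Q.
Set SMC = demand: 12.16 + 2.33Q = 117.23 - 2.64Q → Q* = 21.1408.
The Pigouvian tax equals MEC at Q*: 5.05 + 1.48×21.1408 = 36.3384.

tax = $36.34 per unit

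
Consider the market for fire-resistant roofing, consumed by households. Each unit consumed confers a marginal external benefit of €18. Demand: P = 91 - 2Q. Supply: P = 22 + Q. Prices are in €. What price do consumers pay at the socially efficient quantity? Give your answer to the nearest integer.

Social marginal benefit = demand + MEB = 109 - 2Q.
Set SMB = MC: 109 - 2Q = 22 + Q → Q* = 29.0000.
Consumer price on the demand curve at Q*: 91 − 2×29.0000 = 33.0000.

P = €33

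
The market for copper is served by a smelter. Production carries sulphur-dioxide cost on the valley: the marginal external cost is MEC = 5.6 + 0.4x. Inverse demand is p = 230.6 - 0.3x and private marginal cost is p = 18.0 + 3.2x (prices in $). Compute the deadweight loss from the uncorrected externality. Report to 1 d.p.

Market equilibrium (private): 18.0 + 3.2x = 230.6 - 0.3x → x_m = 60.7429.
Social marginal cost = private MC + MEC = 23.6 + 3.6x.
Set SMC = demand: 23.6 + 3.6x = 230.6 - 0.3x → x* = 53.0769.
The loss is the area between SMC and demand from x* to x_m; with linear curves that's a triangle of height MEC(x_m).
DWL = ½ × 7.6660 × 29.8971 = 114.5956.

DWL = $114.6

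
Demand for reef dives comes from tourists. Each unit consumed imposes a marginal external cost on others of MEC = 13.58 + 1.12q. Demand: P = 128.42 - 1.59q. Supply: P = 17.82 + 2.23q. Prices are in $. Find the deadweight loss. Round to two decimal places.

DWL = $214.24

Market equilibrium (private): 17.82 + 2.23q = 128.42 - 1.59q → q_m = 28.9529.
Social marginal benefit = demand − MEC = 114.84 - 2.71q.
Set SMB = MC: 114.84 - 2.71q = 17.82 + 2.23q → q* = 19.6397.
The welfare-loss triangle has base |q_m − q*| and height MEC(q_m) (the vertical gap between SMB and MC is zero at q* and MEC at q_m).
DWL = ½ × 9.3132 × 46.0072 = 214.2371.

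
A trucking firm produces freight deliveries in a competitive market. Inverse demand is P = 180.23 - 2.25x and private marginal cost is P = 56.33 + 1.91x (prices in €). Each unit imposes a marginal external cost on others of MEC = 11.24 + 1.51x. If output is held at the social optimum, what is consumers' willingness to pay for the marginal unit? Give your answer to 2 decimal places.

Social marginal cost = private MC + MEC = 67.57 + 3.42x.
Set SMC = demand: 67.57 + 3.42x = 180.23 - 2.25x → x* = 19.8695.
Consumer price on the demand curve at x*: 180.23 − 2.25×19.8695 = 135.5236.

P = €135.52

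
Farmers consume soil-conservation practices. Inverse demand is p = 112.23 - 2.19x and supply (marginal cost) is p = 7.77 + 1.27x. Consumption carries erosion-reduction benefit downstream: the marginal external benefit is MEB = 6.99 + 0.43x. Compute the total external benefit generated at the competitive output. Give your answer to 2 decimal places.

407.00

Market equilibrium (private): 7.77 + 1.27x = 112.23 - 2.19x → x_m = 30.1908.
Total external benefit = ∫₀^{x_m} (6.99 + 0.43x) dx = 6.99×30.1908 + ½×0.43×30.1908² = 407.0028.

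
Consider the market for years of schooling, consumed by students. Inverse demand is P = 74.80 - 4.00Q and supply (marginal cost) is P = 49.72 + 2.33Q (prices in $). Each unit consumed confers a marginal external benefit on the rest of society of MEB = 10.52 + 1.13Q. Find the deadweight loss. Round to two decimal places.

DWL = $21.63

Market equilibrium (private): 49.72 + 2.33Q = 74.80 - 4.00Q → Q_m = 3.9621.
Social marginal benefit = demand + MEB = 85.32 - 2.87Q.
Set SMB = MC: 85.32 - 2.87Q = 49.72 + 2.33Q → Q* = 6.8462.
Between Q* and Q_m the wedge SMB − MC runs linearly from 0 to MEB(Q_m), so the loss is a triangle.
DWL = ½ × 2.8841 × 14.9972 = 21.6267.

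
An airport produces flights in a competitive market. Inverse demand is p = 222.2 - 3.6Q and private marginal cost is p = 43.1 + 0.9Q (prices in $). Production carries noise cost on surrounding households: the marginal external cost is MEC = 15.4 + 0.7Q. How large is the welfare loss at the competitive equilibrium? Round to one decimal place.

Market equilibrium (private): 43.1 + 0.9Q = 222.2 - 3.6Q → Q_m = 39.8000.
Social marginal cost = private MC + MEC = 58.5 + 1.6Q.
Set SMC = demand: 58.5 + 1.6Q = 222.2 - 3.6Q → Q* = 31.4808.
The loss is the area between SMC and demand from Q* to Q_m; with linear curves that's a triangle of height MEC(Q_m).
DWL = ½ × 8.3192 × 43.2600 = 179.9443.

DWL = $179.9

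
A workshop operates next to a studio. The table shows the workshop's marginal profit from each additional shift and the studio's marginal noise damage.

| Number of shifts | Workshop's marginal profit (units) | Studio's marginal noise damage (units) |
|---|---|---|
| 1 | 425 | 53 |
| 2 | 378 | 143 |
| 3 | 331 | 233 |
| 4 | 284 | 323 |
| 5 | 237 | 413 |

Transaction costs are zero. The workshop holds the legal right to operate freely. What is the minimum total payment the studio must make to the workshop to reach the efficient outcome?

Left alone the workshop would choose level 5 (marginal profit stays positive).
Efficient level: k* = 3 (marginal profit ≥ marginal noise damage through 3).
The studio must at least cover the workshop's forgone profit from cutting 5→3: 284 + 237 = 521.

521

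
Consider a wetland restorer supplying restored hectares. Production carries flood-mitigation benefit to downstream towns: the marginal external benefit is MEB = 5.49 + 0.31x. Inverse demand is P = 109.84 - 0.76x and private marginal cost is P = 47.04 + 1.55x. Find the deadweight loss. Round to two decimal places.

DWL = 48.43

Market equilibrium (private): 47.04 + 1.55x = 109.84 - 0.76x → x_m = 27.1861.
Social marginal cost = private MC − MEB = 41.55 + 1.24x.
Set SMC = demand: 41.55 + 1.24x = 109.84 - 0.76x → x* = 34.1450.
The loss is the area between SMC and demand from x* to x_m; with linear curves that's a triangle of height MEB(x_m).
DWL = ½ × 6.9589 × 13.9177 = 48.4259.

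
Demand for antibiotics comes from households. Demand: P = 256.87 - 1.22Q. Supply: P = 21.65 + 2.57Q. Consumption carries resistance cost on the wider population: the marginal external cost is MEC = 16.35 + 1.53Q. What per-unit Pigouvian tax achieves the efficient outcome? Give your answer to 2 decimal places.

tax = 79.30 per unit

Social marginal benefit = demand − MEC = 240.52 - 2.75Q.
Set SMB = MC: 240.52 - 2.75Q = 21.65 + 2.57Q → Q* = 41.1410.
The Pigouvian tax equals MEC at Q*: 16.35 + 1.53×41.1410 = 79.2957.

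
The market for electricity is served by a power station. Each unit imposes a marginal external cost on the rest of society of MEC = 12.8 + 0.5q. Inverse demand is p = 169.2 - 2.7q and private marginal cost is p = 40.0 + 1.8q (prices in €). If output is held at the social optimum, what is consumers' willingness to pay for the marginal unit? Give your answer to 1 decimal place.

Social marginal cost = private MC + MEC = 52.8 + 2.3q.
Set SMC = demand: 52.8 + 2.3q = 169.2 - 2.7q → q* = 23.2800.
Consumer price on the demand curve at q*: 169.2 − 2.7×23.2800 = 106.3440.

P = €106.3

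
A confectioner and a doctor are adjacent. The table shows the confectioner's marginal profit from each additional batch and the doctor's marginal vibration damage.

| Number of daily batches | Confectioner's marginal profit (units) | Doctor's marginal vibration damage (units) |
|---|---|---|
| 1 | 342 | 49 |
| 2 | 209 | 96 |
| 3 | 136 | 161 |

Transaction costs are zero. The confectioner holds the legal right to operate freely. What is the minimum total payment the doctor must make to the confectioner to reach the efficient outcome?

136

Left alone the confectioner would choose level 3 (marginal profit stays positive).
Efficient level: k* = 2 (marginal profit ≥ marginal vibration damage through 2).
The doctor must at least cover the confectioner's forgone profit from cutting 3→2: 136 = 136.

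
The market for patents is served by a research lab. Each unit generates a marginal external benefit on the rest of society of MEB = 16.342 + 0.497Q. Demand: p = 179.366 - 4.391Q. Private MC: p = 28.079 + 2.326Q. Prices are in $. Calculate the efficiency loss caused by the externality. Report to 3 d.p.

DWL = $60.951

Market equilibrium (private): 28.079 + 2.326Q = 179.366 - 4.391Q → Q_m = 22.5230.
Social marginal cost = private MC − MEB = 11.737 + 1.829Q.
Set SMC = demand: 11.737 + 1.829Q = 179.366 - 4.391Q → Q* = 26.9500.
The welfare-loss triangle has base |Q_m − Q*| and height MEB(Q_m) (the vertical gap between SMC and demand is zero at Q* and MEB at Q_m).
DWL = ½ × 4.4270 × 27.5359 = 60.9507.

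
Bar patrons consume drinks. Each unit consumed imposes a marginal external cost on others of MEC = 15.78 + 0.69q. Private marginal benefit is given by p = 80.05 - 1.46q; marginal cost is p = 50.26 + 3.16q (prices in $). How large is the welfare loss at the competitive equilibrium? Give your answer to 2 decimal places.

DWL = $38.53

Market equilibrium (private): 50.26 + 3.16q = 80.05 - 1.46q → q_m = 6.4481.
Social marginal benefit = demand − MEC = 64.27 - 2.15q.
Set SMB = MC: 64.27 - 2.15q = 50.26 + 3.16q → q* = 2.6384.
The loss is the area between SMB and MC from q* to q_m; with linear curves that's a triangle of height MEC(q_m).
DWL = ½ × 3.8097 × 20.2292 = 38.5336.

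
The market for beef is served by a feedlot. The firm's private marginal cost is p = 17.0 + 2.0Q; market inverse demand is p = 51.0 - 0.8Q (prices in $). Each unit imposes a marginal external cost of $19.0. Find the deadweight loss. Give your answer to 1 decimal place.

DWL = $64.5

Market equilibrium (private): 17.0 + 2.0Q = 51.0 - 0.8Q → Q_m = 12.1429.
Social marginal cost = private MC + MEC = 36.0 + 2.0Q.
Set SMC = demand: 36.0 + 2.0Q = 51.0 - 0.8Q → Q* = 5.3571.
The loss is the area between SMC and demand from Q* to Q_m; with linear curves that's a triangle of height MEC(Q_m).
DWL = ½ × 6.7858 × 19.0000 = 64.4651.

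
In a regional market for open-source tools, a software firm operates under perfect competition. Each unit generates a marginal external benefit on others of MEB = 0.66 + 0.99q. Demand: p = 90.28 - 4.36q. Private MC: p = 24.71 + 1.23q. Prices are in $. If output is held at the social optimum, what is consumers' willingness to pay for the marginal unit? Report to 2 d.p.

Social marginal cost = private MC − MEB = 24.05 + 0.24q.
Set SMC = demand: 24.05 + 0.24q = 90.28 - 4.36q → q* = 14.3978.
Consumer price on the demand curve at q*: 90.28 − 4.36×14.3978 = 27.5056.

P = $27.51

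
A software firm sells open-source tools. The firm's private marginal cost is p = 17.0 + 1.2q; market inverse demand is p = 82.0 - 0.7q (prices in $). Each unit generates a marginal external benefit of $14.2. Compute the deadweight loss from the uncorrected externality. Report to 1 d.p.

DWL = $53.1

Market equilibrium (private): 17.0 + 1.2q = 82.0 - 0.7q → q_m = 34.2105.
Social marginal cost = private MC − MEB = 2.8 + 1.2q.
Set SMC = demand: 2.8 + 1.2q = 82.0 - 0.7q → q* = 41.6842.
Between q* and q_m the wedge demand − SMC runs linearly from 0 to MEB(q_m), so the loss is a triangle.
DWL = ½ × 7.4737 × 14.2000 = 53.0633.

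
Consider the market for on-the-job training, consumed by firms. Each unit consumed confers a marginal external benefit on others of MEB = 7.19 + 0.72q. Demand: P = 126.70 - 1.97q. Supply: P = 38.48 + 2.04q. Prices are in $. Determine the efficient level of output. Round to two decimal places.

q* = 29.00

Social marginal benefit = demand + MEB = 133.89 - 1.25q.
Set SMB = MC: 133.89 - 1.25q = 38.48 + 2.04q → q* = 29.0000.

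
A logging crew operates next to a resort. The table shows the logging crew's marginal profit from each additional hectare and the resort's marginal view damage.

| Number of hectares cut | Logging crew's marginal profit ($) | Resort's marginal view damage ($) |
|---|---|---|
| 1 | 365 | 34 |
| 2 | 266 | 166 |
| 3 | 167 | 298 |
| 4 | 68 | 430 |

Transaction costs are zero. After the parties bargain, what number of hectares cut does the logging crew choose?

Bargaining reaches the level where marginal profit last exceeds marginal view damage.
That holds through level 2 (266 ≥ 166) but not at 3 (167 < 298).

2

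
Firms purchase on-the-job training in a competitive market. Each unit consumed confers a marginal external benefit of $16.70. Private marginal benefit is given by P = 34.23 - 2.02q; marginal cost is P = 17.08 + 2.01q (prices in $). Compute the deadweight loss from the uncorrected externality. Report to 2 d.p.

Market equilibrium (private): 17.08 + 2.01q = 34.23 - 2.02q → q_m = 4.2556.
Social marginal benefit = demand + MEB = 50.93 - 2.02q.
Set SMB = MC: 50.93 - 2.02q = 17.08 + 2.01q → q* = 8.3995.
The loss is the area between SMB and MC from q* to q_m; with linear curves that's a triangle of height MEB(q_m).
DWL = ½ × 4.1439 × 16.7000 = 34.6016.

DWL = $34.60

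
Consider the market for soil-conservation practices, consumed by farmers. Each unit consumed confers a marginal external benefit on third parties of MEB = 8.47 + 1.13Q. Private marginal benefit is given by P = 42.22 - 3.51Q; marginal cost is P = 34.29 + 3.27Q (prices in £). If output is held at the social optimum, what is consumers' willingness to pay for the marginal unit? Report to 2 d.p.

P = £32.03

Social marginal benefit = demand + MEB = 50.69 - 2.38Q.
Set SMB = MC: 50.69 - 2.38Q = 34.29 + 3.27Q → Q* = 2.9027.
Consumer price on the demand curve at Q*: 42.22 − 3.51×2.9027 = 32.0315.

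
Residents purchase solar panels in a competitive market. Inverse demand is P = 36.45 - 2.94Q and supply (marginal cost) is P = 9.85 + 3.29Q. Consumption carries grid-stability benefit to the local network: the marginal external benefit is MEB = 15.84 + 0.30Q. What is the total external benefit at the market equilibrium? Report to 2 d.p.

Market equilibrium (private): 9.85 + 3.29Q = 36.45 - 2.94Q → Q_m = 4.2697.
Total external benefit = ∫₀^{Q_m} (15.84 + 0.30Q) dQ = 15.84×4.2697 + ½×0.30×4.2697² = 70.3666.

70.37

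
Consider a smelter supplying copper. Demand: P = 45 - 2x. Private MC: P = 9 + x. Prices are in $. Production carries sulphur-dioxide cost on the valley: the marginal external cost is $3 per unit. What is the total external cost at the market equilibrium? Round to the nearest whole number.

$36

Market equilibrium (private): 9 + x = 45 - 2x → x_m = 12.0000.
Total external cost = MEC × x_m = 3 × 12.0000 = 36.0000.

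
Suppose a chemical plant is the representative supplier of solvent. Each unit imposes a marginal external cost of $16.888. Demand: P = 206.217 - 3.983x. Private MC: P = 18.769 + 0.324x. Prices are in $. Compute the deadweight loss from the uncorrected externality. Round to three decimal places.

Market equilibrium (private): 18.769 + 0.324x = 206.217 - 3.983x → x_m = 43.5217.
Social marginal cost = private MC + MEC = 35.657 + 0.324x.
Set SMC = demand: 35.657 + 0.324x = 206.217 - 3.983x → x* = 39.6007.
Between x* and x_m the wedge SMC − demand runs linearly from 0 to MEC(x_m), so the loss is a triangle.
DWL = ½ × 3.9210 × 16.8880 = 33.1089.

DWL = $33.109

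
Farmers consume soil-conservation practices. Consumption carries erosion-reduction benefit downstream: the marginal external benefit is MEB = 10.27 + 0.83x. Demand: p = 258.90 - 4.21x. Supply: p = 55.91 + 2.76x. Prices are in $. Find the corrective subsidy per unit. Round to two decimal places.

Social marginal benefit = demand + MEB = 269.17 - 3.38x.
Set SMB = MC: 269.17 - 3.38x = 55.91 + 2.76x → x* = 34.7329.
The Pigouvian subsidy equals MEB at x*: 10.27 + 0.83×34.7329 = 39.0983.

subsidy = $39.10 per unit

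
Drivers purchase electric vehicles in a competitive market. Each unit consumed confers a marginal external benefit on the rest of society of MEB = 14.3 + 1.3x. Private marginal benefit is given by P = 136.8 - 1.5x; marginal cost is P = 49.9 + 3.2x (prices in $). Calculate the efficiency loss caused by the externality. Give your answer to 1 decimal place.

DWL = $216.1

Market equilibrium (private): 49.9 + 3.2x = 136.8 - 1.5x → x_m = 18.4894.
Social marginal benefit = demand + MEB = 151.1 - 0.2x.
Set SMB = MC: 151.1 - 0.2x = 49.9 + 3.2x → x* = 29.7647.
Between x* and x_m the wedge SMB − MC runs linearly from 0 to MEB(x_m), so the loss is a triangle.
DWL = ½ × 11.2753 × 38.3362 = 216.1261.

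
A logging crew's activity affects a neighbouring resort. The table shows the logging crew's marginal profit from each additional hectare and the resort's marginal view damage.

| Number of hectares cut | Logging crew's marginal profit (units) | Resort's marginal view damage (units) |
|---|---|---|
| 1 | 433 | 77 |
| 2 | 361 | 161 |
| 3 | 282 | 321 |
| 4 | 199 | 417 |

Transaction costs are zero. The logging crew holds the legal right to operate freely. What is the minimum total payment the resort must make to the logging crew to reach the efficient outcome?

Left alone the logging crew would choose level 4 (marginal profit stays positive).
Efficient level: k* = 2 (marginal profit ≥ marginal view damage through 2).
The resort must at least cover the logging crew's forgone profit from cutting 4→2: 282 + 199 = 481.

481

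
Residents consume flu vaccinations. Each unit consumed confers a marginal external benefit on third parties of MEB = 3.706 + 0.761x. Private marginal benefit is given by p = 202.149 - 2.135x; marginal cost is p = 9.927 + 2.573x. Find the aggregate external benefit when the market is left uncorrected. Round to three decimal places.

Market equilibrium (private): 9.927 + 2.573x = 202.149 - 2.135x → x_m = 40.8288.
Total external benefit = ∫₀^{x_m} (3.706 + 0.761x) dx = 3.706×40.8288 + ½×0.761×40.8288² = 785.6016.

785.602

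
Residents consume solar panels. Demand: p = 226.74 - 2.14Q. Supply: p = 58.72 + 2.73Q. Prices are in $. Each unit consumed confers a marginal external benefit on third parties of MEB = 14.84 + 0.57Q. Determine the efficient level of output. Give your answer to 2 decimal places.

Q* = 42.53

Social marginal benefit = demand + MEB = 241.58 - 1.57Q.
Set SMB = MC: 241.58 - 1.57Q = 58.72 + 2.73Q → Q* = 42.5256.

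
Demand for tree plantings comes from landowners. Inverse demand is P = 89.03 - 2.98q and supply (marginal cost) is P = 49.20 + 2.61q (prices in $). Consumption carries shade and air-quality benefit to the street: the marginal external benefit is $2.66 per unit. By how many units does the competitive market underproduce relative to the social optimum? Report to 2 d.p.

Market equilibrium (private): 49.20 + 2.61q = 89.03 - 2.98q → q_m = 7.1252.
Social marginal benefit = demand + MEB = 91.69 - 2.98q.
Set SMB = MC: 91.69 - 2.98q = 49.20 + 2.61q → q* = 7.6011.
Gap = |7.1252 − 7.6011| = 0.4759.

0.48 units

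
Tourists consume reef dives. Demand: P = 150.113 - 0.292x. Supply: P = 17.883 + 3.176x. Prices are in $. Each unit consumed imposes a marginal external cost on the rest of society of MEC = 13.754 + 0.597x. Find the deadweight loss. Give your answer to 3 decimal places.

DWL = $164.019

Market equilibrium (private): 17.883 + 3.176x = 150.113 - 0.292x → x_m = 38.1286.
Social marginal benefit = demand − MEC = 136.359 - 0.889x.
Set SMB = MC: 136.359 - 0.889x = 17.883 + 3.176x → x* = 29.1454.
The welfare-loss triangle has base |x_m − x*| and height MEC(x_m) (the vertical gap between SMB and MC is zero at x* and MEC at x_m).
DWL = ½ × 8.9832 × 36.5168 = 164.0189.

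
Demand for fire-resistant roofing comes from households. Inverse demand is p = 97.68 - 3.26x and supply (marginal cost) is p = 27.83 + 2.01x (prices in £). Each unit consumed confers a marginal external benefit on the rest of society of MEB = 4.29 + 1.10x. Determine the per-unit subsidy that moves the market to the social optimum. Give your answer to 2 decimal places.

Social marginal benefit = demand + MEB = 101.97 - 2.16x.
Set SMB = MC: 101.97 - 2.16x = 27.83 + 2.01x → x* = 17.7794.
The Pigouvian subsidy equals MEB at x*: 4.29 + 1.10×17.7794 = 23.8473.

subsidy = £23.85 per unit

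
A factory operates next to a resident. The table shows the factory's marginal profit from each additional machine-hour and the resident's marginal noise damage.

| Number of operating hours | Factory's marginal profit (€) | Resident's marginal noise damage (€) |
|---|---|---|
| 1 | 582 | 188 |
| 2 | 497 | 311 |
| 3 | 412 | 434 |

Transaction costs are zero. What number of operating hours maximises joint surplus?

2

Bargaining reaches the level where marginal profit last exceeds marginal noise damage.
That holds through level 2 (497 ≥ 311) but not at 3 (412 < 434).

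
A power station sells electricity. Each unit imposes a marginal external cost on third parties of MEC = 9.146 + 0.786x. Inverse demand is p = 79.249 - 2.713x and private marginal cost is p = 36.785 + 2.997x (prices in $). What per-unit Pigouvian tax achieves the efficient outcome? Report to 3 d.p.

tax = $13.177 per unit

Social marginal cost = private MC + MEC = 45.931 + 3.783x.
Set SMC = demand: 45.931 + 3.783x = 79.249 - 2.713x → x* = 5.1290.
The Pigouvian tax equals MEC at x*: 9.146 + 0.786×5.1290 = 13.1774.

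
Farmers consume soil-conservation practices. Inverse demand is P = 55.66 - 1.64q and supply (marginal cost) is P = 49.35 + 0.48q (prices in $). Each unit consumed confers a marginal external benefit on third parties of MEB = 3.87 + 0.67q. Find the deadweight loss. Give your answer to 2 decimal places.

Market equilibrium (private): 49.35 + 0.48q = 55.66 - 1.64q → q_m = 2.9764.
Social marginal benefit = demand + MEB = 59.53 - 0.97q.
Set SMB = MC: 59.53 - 0.97q = 49.35 + 0.48q → q* = 7.0207.
Between q* and q_m the wedge SMB − MC runs linearly from 0 to MEB(q_m), so the loss is a triangle.
DWL = ½ × 4.0443 × 5.8642 = 11.8583.

DWL = $11.86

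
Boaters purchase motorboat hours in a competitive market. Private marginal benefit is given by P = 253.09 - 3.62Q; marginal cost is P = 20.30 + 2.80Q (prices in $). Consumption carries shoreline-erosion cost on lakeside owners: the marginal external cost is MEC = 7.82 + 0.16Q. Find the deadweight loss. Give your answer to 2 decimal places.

Market equilibrium (private): 20.30 + 2.80Q = 253.09 - 3.62Q → Q_m = 36.2601.
Social marginal benefit = demand − MEC = 245.27 - 3.78Q.
Set SMB = MC: 245.27 - 3.78Q = 20.30 + 2.80Q → Q* = 34.1900.
The loss is the area between SMB and MC from Q* to Q_m; with linear curves that's a triangle of height MEC(Q_m).
DWL = ½ × 2.0701 × 13.6216 = 14.0990.

DWL = $14.10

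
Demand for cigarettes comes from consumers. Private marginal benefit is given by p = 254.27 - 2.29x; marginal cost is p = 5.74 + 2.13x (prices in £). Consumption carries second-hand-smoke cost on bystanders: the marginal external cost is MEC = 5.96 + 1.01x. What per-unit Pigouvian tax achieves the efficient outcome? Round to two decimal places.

tax = £51.08 per unit

Social marginal benefit = demand − MEC = 248.31 - 3.30x.
Set SMB = MC: 248.31 - 3.30x = 5.74 + 2.13x → x* = 44.6722.
The Pigouvian tax equals MEC at x*: 5.96 + 1.01×44.6722 = 51.0789.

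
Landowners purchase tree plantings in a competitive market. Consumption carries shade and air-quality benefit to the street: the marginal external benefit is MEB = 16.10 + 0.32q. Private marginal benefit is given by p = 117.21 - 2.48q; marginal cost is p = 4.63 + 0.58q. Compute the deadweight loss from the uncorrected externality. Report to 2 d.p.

Market equilibrium (private): 4.63 + 0.58q = 117.21 - 2.48q → q_m = 36.7908.
Social marginal benefit = demand + MEB = 133.31 - 2.16q.
Set SMB = MC: 133.31 - 2.16q = 4.63 + 0.58q → q* = 46.9635.
Between q* and q_m the wedge SMB − MC runs linearly from 0 to MEB(q_m), so the loss is a triangle.
DWL = ½ × 10.1727 × 27.8731 = 141.7723.

DWL = 141.77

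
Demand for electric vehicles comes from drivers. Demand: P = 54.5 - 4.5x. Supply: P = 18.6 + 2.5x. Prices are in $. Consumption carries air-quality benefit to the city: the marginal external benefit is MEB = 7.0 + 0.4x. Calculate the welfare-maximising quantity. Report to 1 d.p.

x* = 6.5

Social marginal benefit = demand + MEB = 61.5 - 4.1x.
Set SMB = MC: 61.5 - 4.1x = 18.6 + 2.5x → x* = 6.5000.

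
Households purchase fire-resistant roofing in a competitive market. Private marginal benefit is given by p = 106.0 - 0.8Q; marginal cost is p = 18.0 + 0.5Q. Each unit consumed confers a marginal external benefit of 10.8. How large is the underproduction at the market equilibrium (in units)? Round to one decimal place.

Market equilibrium (private): 18.0 + 0.5Q = 106.0 - 0.8Q → Q_m = 67.6923.
Social marginal benefit = demand + MEB = 116.8 - 0.8Q.
Set SMB = MC: 116.8 - 0.8Q = 18.0 + 0.5Q → Q* = 76.0000.
Gap = |67.6923 − 76.0000| = 8.3077.

8.3 units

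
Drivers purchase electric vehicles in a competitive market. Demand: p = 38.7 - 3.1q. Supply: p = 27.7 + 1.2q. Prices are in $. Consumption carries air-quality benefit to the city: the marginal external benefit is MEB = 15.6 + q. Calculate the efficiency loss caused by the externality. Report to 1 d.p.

Market equilibrium (private): 27.7 + 1.2q = 38.7 - 3.1q → q_m = 2.5581.
Social marginal benefit = demand + MEB = 54.3 - 2.1q.
Set SMB = MC: 54.3 - 2.1q = 27.7 + 1.2q → q* = 8.0606.
The loss is the area between SMB and MC from q* to q_m; with linear curves that's a triangle of height MEB(q_m).
DWL = ½ × 5.5025 × 18.1581 = 49.9575.

DWL = $50.0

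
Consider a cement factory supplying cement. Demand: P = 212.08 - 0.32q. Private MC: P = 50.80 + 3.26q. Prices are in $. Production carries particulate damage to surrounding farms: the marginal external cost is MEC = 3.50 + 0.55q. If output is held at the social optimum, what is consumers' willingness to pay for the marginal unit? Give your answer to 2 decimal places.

P = $199.85

Social marginal cost = private MC + MEC = 54.30 + 3.81q.
Set SMC = demand: 54.30 + 3.81q = 212.08 - 0.32q → q* = 38.2034.
Consumer price on the demand curve at q*: 212.08 − 0.32×38.2034 = 199.8549.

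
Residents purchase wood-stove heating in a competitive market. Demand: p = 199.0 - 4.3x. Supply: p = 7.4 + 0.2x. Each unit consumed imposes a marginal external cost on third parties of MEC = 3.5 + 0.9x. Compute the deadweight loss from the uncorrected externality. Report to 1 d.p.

Market equilibrium (private): 7.4 + 0.2x = 199.0 - 4.3x → x_m = 42.5778.
Social marginal benefit = demand − MEC = 195.5 - 5.2x.
Set SMB = MC: 195.5 - 5.2x = 7.4 + 0.2x → x* = 34.8333.
The loss is the area between SMB and MC from x* to x_m; with linear curves that's a triangle of height MEC(x_m).
DWL = ½ × 7.7445 × 41.8200 = 161.9375.

DWL = 161.9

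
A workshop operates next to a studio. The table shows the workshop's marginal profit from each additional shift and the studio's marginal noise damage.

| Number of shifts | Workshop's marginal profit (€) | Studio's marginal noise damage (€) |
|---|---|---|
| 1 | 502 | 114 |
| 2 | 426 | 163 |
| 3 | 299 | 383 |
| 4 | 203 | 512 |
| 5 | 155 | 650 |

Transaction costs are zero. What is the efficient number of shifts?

2

Bargaining reaches the level where marginal profit last exceeds marginal noise damage.
That holds through level 2 (426 ≥ 163) but not at 3 (299 < 383).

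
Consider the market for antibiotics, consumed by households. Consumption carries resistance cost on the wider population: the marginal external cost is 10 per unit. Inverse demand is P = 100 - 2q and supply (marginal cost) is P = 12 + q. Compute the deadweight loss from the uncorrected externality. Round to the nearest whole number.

DWL = 17

Market equilibrium (private): 12 + q = 100 - 2q → q_m = 29.3333.
Social marginal benefit = demand − MEC = 90 - 2q.
Set SMB = MC: 90 - 2q = 12 + q → q* = 26.0000.
Height of the DWL triangle at q_m is MC(q_m) − SMB(q_m) = MEC(q_m) = 10.0000.
DWL = ½ × 3.3333 × 10.0000 = 16.6665.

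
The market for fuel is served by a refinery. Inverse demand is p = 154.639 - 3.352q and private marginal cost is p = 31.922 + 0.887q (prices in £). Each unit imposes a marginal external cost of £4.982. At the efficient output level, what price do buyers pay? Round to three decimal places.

P = £61.540

Social marginal cost = private MC + MEC = 36.904 + 0.887q.
Set SMC = demand: 36.904 + 0.887q = 154.639 - 3.352q → q* = 27.7742.
Consumer price on the demand curve at q*: 154.639 − 3.352×27.7742 = 61.5399.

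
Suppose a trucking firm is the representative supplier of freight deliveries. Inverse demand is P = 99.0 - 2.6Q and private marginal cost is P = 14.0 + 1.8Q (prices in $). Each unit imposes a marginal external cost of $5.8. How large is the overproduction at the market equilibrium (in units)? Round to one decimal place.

Market equilibrium (private): 14.0 + 1.8Q = 99.0 - 2.6Q → Q_m = 19.3182.
Social marginal cost = private MC + MEC = 19.8 + 1.8Q.
Set SMC = demand: 19.8 + 1.8Q = 99.0 - 2.6Q → Q* = 18.0000.
Gap = |19.3182 − 18.0000| = 1.3182.

1.3 units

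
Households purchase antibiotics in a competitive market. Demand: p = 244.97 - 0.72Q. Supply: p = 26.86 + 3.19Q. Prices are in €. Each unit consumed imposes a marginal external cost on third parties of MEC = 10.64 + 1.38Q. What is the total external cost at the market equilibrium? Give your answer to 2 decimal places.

Market equilibrium (private): 26.86 + 3.19Q = 244.97 - 0.72Q → Q_m = 55.7826.
Total external cost = ∫₀^{Q_m} (10.64 + 1.38Q) dQ = 10.64×55.7826 + ½×1.38×55.7826² = 2740.5988.

€2740.60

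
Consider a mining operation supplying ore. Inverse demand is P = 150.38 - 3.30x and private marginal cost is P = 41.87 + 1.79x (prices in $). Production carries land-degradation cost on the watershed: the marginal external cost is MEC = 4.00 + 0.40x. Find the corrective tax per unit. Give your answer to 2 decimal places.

Social marginal cost = private MC + MEC = 45.87 + 2.19x.
Set SMC = demand: 45.87 + 2.19x = 150.38 - 3.30x → x* = 19.0364.
The Pigouvian tax equals MEC at x*: 4.00 + 0.40×19.0364 = 11.6146.

tax = $11.61 per unit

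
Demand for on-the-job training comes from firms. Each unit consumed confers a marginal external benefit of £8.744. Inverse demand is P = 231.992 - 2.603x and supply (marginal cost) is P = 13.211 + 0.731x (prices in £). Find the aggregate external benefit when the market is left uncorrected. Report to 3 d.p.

Market equilibrium (private): 13.211 + 0.731x = 231.992 - 2.603x → x_m = 65.6212.
Total external benefit = MEB × x_m = 8.744 × 65.6212 = 573.7918.

£573.792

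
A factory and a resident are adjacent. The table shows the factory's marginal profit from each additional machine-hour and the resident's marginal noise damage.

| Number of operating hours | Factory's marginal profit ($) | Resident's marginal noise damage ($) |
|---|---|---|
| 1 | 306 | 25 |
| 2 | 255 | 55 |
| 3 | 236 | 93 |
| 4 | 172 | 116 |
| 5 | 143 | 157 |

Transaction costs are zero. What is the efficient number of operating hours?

Bargaining reaches the level where marginal profit last exceeds marginal noise damage.
That holds through level 4 (172 ≥ 116) but not at 5 (143 < 157).

4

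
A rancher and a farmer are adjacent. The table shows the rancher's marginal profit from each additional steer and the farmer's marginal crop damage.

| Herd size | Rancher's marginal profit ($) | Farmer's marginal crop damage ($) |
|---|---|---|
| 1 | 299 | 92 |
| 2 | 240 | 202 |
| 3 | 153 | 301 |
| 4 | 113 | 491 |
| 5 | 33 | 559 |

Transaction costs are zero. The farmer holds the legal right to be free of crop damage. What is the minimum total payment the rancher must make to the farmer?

$294

Efficient level: marginal profit ≥ marginal crop damage through level 2, so k* = 2.
With the farmer holding the right, the rancher must at least compensate total damage at k*: 92 + 202 = 294.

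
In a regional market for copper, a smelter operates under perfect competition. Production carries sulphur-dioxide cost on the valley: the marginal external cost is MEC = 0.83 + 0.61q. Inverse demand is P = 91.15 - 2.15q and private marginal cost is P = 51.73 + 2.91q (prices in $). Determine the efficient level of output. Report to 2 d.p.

Social marginal cost = private MC + MEC = 52.56 + 3.52q.
Set SMC = demand: 52.56 + 3.52q = 91.15 - 2.15q → q* = 6.8060.

q* = 6.81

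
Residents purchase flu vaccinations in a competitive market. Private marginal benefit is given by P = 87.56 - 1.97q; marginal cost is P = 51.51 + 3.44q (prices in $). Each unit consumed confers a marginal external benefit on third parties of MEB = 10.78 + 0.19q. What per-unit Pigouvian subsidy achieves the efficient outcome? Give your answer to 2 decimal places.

Social marginal benefit = demand + MEB = 98.34 - 1.78q.
Set SMB = MC: 98.34 - 1.78q = 51.51 + 3.44q → q* = 8.9713.
The Pigouvian subsidy equals MEB at q*: 10.78 + 0.19×8.9713 = 12.4845.

subsidy = $12.48 per unit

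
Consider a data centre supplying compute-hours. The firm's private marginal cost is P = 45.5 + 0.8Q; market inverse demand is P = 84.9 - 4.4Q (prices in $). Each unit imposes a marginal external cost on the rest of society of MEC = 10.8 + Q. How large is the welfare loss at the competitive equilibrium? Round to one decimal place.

Market equilibrium (private): 45.5 + 0.8Q = 84.9 - 4.4Q → Q_m = 7.5769.
Social marginal cost = private MC + MEC = 56.3 + 1.8Q.
Set SMC = demand: 56.3 + 1.8Q = 84.9 - 4.4Q → Q* = 4.6129.
Between Q* and Q_m the wedge SMC − demand runs linearly from 0 to MEC(Q_m), so the loss is a triangle.
DWL = ½ × 2.9640 × 18.3769 = 27.2346.

DWL = $27.2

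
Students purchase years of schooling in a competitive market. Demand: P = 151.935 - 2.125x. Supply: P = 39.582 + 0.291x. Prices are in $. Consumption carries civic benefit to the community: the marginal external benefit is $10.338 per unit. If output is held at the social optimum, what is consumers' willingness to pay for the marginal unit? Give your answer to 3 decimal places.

Social marginal benefit = demand + MEB = 162.273 - 2.125x.
Set SMB = MC: 162.273 - 2.125x = 39.582 + 0.291x → x* = 50.7827.
Consumer price on the demand curve at x*: 151.935 − 2.125×50.7827 = 44.0218.

P = $44.022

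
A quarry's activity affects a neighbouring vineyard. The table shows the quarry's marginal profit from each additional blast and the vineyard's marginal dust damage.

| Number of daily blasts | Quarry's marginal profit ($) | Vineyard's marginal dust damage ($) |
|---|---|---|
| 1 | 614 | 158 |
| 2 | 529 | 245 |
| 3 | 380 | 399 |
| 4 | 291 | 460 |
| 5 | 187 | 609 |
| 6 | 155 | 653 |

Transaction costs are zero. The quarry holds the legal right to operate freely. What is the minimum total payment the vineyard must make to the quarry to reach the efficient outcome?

Left alone the quarry would choose level 6 (marginal profit stays positive).
Efficient level: k* = 2 (marginal profit ≥ marginal dust damage through 2).
The vineyard must at least cover the quarry's forgone profit from cutting 6→2: 380 + 291 + 187 + 155 = 1013.

$1013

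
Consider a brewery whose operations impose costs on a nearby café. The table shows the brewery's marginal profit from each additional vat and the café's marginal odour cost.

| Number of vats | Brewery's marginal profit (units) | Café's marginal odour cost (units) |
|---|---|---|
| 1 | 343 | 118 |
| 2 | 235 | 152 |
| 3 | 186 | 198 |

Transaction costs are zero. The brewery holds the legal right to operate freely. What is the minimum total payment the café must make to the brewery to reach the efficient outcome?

186

Left alone the brewery would choose level 3 (marginal profit stays positive).
Efficient level: k* = 2 (marginal profit ≥ marginal odour cost through 2).
The café must at least cover the brewery's forgone profit from cutting 3→2: 186 = 186.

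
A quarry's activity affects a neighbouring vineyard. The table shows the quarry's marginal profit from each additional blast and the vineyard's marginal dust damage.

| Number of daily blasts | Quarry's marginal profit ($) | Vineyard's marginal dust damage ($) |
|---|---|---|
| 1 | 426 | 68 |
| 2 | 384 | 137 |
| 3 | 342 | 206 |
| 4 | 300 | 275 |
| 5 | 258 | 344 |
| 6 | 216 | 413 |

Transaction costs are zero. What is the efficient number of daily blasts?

Bargaining reaches the level where marginal profit last exceeds marginal dust damage.
That holds through level 4 (300 ≥ 275) but not at 5 (258 < 344).

4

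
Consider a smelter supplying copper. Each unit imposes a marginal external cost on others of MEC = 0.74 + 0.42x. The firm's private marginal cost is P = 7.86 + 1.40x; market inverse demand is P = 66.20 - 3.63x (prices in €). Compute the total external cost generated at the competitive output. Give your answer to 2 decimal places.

€36.83

Market equilibrium (private): 7.86 + 1.40x = 66.20 - 3.63x → x_m = 11.5984.
Total external cost = ∫₀^{x_m} (0.74 + 0.42x) dx = 0.74×11.5984 + ½×0.42×11.5984² = 36.8326.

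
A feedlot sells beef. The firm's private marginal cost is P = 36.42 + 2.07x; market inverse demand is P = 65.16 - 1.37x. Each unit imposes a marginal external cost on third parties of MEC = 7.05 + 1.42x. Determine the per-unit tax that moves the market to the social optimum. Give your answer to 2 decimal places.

tax = 13.39 per unit

Social marginal cost = private MC + MEC = 43.47 + 3.49x.
Set SMC = demand: 43.47 + 3.49x = 65.16 - 1.37x → x* = 4.4630.
The Pigouvian tax equals MEC at x*: 7.05 + 1.42×4.4630 = 13.3875.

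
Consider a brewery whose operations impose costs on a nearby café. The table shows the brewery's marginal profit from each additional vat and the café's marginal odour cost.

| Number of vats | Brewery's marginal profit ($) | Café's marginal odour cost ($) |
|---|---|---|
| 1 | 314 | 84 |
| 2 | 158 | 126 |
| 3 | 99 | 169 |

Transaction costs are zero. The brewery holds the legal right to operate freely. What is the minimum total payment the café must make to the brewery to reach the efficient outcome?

$99

Left alone the brewery would choose level 3 (marginal profit stays positive).
Efficient level: k* = 2 (marginal profit ≥ marginal odour cost through 2).
The café must at least cover the brewery's forgone profit from cutting 3→2: 99 = 99.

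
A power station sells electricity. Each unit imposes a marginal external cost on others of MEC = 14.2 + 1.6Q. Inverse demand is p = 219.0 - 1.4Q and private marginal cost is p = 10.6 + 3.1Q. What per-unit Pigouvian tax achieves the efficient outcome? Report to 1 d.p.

tax = 65.1 per unit

Social marginal cost = private MC + MEC = 24.8 + 4.7Q.
Set SMC = demand: 24.8 + 4.7Q = 219.0 - 1.4Q → Q* = 31.8361.
The Pigouvian tax equals MEC at Q*: 14.2 + 1.6×31.8361 = 65.1378.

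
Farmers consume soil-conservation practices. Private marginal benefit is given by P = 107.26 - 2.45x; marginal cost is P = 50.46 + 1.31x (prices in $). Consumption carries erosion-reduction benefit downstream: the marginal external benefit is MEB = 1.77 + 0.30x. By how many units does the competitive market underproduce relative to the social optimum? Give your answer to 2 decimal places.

1.82 units

Market equilibrium (private): 50.46 + 1.31x = 107.26 - 2.45x → x_m = 15.1064.
Social marginal benefit = demand + MEB = 109.03 - 2.15x.
Set SMB = MC: 109.03 - 2.15x = 50.46 + 1.31x → x* = 16.9277.
Gap = |15.1064 − 16.9277| = 1.8213.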